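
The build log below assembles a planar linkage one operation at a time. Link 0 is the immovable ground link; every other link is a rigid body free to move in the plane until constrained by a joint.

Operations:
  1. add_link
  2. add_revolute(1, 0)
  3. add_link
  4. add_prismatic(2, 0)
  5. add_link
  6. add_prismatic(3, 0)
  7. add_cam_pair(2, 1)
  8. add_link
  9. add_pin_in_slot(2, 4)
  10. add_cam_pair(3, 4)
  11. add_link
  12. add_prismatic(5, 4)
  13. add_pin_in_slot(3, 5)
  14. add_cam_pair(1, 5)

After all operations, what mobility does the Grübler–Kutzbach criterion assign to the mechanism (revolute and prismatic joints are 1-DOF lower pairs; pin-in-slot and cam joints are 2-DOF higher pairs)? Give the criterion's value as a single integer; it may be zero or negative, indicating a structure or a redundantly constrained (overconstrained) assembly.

M = 2

link 0 = ground. State L|J1|J2 = 1|0|0
+link1  2|0|0
R(1,0) f=1→J1  2|1|0
+link2  3|1|0
P(2,0) f=1→J1  3|2|0
+link3  4|2|0
P(3,0) f=1→J1  4|3|0
C(2,1) f=2→J2  4|3|1
+link4  5|3|1
PS(2,4) f=2→J2  5|3|2
C(3,4) f=2→J2  5|3|3
+link5  6|3|3
P(5,4) f=1→J1  6|4|3
PS(3,5) f=2→J2  6|4|4
C(1,5) f=2→J2  6|4|5
M = 3(6−1)−2·4−5 = 15−8−5 = 2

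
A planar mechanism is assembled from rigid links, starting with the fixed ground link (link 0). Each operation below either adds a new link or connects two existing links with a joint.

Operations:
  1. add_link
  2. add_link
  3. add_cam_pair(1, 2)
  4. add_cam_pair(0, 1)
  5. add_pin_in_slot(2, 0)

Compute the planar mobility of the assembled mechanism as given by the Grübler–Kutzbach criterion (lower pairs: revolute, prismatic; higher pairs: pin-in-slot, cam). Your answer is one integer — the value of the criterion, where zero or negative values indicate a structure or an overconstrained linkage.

M = 3

L=1 J1=0 J2=0
add link → L=2 J1=0 J2=0
add link → L=3 J1=0 J2=0
C@1,2 dof=2 J2 → L=3 J1=0 J2=1
C@0,1 dof=2 J2 → L=3 J1=0 J2=2
PS@2,0 dof=2 J2 → L=3 J1=0 J2=3
M=3(L−1)−2J1−J2=3·2−2·0−3=3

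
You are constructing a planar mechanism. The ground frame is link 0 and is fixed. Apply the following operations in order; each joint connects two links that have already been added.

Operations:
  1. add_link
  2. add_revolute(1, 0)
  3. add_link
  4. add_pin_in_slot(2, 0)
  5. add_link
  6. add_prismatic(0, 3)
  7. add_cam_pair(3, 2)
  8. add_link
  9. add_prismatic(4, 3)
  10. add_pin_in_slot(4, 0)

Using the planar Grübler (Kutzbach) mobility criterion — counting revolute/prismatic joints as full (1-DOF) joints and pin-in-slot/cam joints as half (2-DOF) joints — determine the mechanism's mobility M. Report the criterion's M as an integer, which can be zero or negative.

[1;0;0] (link 0 is ground)
L+ [2;0;0]
R(1,0)∈J1 [2;1;0]
L+ [3;1;0]
PS(2,0)∈J2 [3;1;1]
L+ [4;1;1]
P(0,3)∈J1 [4;2;1]
C(3,2)∈J2 [4;2;2]
L+ [5;2;2]
P(4,3)∈J1 [5;3;2]
PS(4,0)∈J2 [5;3;3]
mobility = 12 − 6 − 3 = 3

M = 3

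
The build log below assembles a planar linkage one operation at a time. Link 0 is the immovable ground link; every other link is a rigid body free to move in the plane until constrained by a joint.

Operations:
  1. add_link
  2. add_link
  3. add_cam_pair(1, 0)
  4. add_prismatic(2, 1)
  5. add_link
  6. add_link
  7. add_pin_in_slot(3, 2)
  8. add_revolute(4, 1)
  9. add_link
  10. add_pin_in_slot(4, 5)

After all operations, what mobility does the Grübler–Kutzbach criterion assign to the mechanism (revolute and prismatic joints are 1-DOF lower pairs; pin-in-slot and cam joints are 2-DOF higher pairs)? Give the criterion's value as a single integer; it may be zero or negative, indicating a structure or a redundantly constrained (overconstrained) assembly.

(L,J1,J2)=(1,0,0); link0 fixed
link1: (2,0,0)
link2: (3,0,0)
C 1-0 [J2]: (3,0,1)
P 2-1 [J1]: (3,1,1)
link3: (4,1,1)
link4: (5,1,1)
PS 3-2 [J2]: (5,1,2)
R 4-1 [J1]: (5,2,2)
link5: (6,2,2)
PS 4-5 [J2]: (6,2,3)
Grübler: 3·5 − 2·2 − 3 = 8

M = 8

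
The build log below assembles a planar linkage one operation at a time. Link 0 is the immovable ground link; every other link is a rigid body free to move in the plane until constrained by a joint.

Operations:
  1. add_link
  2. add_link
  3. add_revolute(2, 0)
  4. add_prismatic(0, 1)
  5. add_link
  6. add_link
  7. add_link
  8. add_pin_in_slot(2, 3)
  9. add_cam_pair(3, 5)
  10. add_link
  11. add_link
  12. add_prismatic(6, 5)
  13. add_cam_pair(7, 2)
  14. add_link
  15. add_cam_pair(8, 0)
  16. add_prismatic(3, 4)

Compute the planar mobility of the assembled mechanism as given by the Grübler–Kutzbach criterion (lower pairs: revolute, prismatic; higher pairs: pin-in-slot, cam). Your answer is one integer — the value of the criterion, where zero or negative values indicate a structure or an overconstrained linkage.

M = 12

(L,J1,J2)=(1,0,0); link0 fixed
link1: (2,0,0)
link2: (3,0,0)
R 2-0 [J1]: (3,1,0)
P 0-1 [J1]: (3,2,0)
link3: (4,2,0)
link4: (5,2,0)
link5: (6,2,0)
PS 2-3 [J2]: (6,2,1)
C 3-5 [J2]: (6,2,2)
link6: (7,2,2)
link7: (8,2,2)
P 6-5 [J1]: (8,3,2)
C 7-2 [J2]: (8,3,3)
link8: (9,3,3)
C 8-0 [J2]: (9,3,4)
P 3-4 [J1]: (9,4,4)
Grübler: 3·8 − 2·4 − 4 = 12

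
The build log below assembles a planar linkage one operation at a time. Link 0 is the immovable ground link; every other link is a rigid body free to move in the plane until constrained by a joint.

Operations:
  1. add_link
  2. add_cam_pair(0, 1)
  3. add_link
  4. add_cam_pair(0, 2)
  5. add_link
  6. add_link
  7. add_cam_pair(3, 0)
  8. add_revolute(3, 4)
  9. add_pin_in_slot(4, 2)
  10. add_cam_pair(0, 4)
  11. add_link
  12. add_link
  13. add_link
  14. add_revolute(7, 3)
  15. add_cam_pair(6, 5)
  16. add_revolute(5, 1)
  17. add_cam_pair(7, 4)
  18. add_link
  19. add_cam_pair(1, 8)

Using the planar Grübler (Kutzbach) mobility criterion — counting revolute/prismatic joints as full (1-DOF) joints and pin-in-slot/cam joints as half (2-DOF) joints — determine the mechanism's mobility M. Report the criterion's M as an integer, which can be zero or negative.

M = 10

(L,J1,J2)=(1,0,0); link0 fixed
link1: (2,0,0)
C 0-1 [J2]: (2,0,1)
link2: (3,0,1)
C 0-2 [J2]: (3,0,2)
link3: (4,0,2)
link4: (5,0,2)
C 3-0 [J2]: (5,0,3)
R 3-4 [J1]: (5,1,3)
PS 4-2 [J2]: (5,1,4)
C 0-4 [J2]: (5,1,5)
link5: (6,1,5)
link6: (7,1,5)
link7: (8,1,5)
R 7-3 [J1]: (8,2,5)
C 6-5 [J2]: (8,2,6)
R 5-1 [J1]: (8,3,6)
C 7-4 [J2]: (8,3,7)
link8: (9,3,7)
C 1-8 [J2]: (9,3,8)
Grübler: 3·8 − 2·3 − 8 = 10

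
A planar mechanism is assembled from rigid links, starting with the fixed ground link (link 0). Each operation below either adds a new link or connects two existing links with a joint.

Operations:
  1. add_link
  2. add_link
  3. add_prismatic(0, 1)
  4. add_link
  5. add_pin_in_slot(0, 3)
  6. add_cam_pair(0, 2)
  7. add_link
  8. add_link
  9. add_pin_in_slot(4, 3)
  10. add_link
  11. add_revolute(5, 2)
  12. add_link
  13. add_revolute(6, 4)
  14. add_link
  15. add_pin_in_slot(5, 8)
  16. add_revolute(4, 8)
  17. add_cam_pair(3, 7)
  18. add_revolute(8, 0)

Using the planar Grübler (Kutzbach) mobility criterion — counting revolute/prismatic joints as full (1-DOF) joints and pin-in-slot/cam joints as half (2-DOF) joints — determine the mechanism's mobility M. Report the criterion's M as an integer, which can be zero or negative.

[1;0;0] (link 0 is ground)
L+ [2;0;0]
L+ [3;0;0]
P(0,1)∈J1 [3;1;0]
L+ [4;1;0]
PS(0,3)∈J2 [4;1;1]
C(0,2)∈J2 [4;1;2]
L+ [5;1;2]
L+ [6;1;2]
PS(4,3)∈J2 [6;1;3]
L+ [7;1;3]
R(5,2)∈J1 [7;2;3]
L+ [8;2;3]
R(6,4)∈J1 [8;3;3]
L+ [9;3;3]
PS(5,8)∈J2 [9;3;4]
R(4,8)∈J1 [9;4;4]
C(3,7)∈J2 [9;4;5]
R(8,0)∈J1 [9;5;5]
mobility = 24 − 10 − 5 = 9

M = 9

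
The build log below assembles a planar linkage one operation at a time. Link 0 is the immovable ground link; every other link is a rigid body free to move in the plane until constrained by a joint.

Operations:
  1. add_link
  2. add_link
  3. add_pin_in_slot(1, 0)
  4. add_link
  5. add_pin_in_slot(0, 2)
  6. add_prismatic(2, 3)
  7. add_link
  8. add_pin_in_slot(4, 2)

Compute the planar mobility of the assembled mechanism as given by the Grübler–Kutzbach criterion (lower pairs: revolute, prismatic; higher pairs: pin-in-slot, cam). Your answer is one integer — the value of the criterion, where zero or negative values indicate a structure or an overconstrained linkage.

[1;0;0] (link 0 is ground)
L+ [2;0;0]
L+ [3;0;0]
PS(1,0)∈J2 [3;0;1]
L+ [4;0;1]
PS(0,2)∈J2 [4;0;2]
P(2,3)∈J1 [4;1;2]
L+ [5;1;2]
PS(4,2)∈J2 [5;1;3]
mobility = 12 − 2 − 3 = 7

M = 7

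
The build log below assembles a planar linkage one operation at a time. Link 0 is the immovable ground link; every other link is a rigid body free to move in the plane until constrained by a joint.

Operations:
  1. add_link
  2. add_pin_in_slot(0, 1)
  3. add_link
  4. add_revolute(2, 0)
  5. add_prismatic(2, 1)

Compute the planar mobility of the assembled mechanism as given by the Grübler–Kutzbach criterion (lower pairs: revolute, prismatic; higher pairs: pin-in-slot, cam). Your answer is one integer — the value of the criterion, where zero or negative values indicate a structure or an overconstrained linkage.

link 0 = ground. State L|J1|J2 = 1|0|0
+link1  2|0|0
PS(0,1) f=2→J2  2|0|1
+link2  3|0|1
R(2,0) f=1→J1  3|1|1
P(2,1) f=1→J1  3|2|1
M = 3(3−1)−2·2−1 = 6−4−1 = 1

M = 1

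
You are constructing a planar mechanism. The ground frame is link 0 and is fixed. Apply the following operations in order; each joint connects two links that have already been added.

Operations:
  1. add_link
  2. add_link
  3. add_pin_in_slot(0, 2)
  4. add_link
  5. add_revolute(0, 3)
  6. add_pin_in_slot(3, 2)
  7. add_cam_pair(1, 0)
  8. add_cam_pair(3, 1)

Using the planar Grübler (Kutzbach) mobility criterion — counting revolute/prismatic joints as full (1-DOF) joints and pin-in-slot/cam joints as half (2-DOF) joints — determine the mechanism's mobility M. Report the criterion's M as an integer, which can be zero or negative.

ground; <1,0,0>
#1 <2,0,0>
#2 <3,0,0>
PS:0↔2 J2 <3,0,1>
#3 <4,0,1>
R:0↔3 J1 <4,1,1>
PS:3↔2 J2 <4,1,2>
C:1↔0 J2 <4,1,3>
C:3↔1 J2 <4,1,4>
3×3 − 2×1 − 1×4 = 3

M = 3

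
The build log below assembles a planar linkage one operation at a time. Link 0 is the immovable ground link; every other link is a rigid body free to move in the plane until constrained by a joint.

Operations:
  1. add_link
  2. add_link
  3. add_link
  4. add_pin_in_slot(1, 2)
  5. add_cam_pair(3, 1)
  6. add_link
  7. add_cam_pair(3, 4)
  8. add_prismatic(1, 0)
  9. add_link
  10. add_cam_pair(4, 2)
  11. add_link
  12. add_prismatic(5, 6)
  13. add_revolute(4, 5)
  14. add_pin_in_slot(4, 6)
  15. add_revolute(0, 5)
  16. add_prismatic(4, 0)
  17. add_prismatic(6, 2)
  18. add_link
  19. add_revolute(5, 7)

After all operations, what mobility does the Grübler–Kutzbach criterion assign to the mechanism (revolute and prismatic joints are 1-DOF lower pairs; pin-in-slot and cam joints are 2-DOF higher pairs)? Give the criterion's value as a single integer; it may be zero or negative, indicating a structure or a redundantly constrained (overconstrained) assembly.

ground; <1,0,0>
#1 <2,0,0>
#2 <3,0,0>
#3 <4,0,0>
PS:1↔2 J2 <4,0,1>
C:3↔1 J2 <4,0,2>
#4 <5,0,2>
C:3↔4 J2 <5,0,3>
P:1↔0 J1 <5,1,3>
#5 <6,1,3>
C:4↔2 J2 <6,1,4>
#6 <7,1,4>
P:5↔6 J1 <7,2,4>
R:4↔5 J1 <7,3,4>
PS:4↔6 J2 <7,3,5>
R:0↔5 J1 <7,4,5>
P:4↔0 J1 <7,5,5>
P:6↔2 J1 <7,6,5>
#7 <8,6,5>
R:5↔7 J1 <8,7,5>
3×7 − 2×7 − 1×5 = 2

M = 2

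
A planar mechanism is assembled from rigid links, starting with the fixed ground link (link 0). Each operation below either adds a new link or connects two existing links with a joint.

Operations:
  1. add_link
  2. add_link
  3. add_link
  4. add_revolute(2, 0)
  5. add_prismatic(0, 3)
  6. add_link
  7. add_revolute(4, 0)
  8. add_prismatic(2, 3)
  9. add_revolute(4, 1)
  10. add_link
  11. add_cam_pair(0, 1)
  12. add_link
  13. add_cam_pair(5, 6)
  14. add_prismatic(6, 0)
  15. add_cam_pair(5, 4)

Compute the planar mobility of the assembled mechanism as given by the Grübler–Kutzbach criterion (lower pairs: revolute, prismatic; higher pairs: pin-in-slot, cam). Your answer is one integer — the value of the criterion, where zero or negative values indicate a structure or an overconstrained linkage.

M = 3

L=1 J1=0 J2=0
add link → L=2 J1=0 J2=0
add link → L=3 J1=0 J2=0
add link → L=4 J1=0 J2=0
R@2,0 dof=1 J1 → L=4 J1=1 J2=0
P@0,3 dof=1 J1 → L=4 J1=2 J2=0
add link → L=5 J1=2 J2=0
R@4,0 dof=1 J1 → L=5 J1=3 J2=0
P@2,3 dof=1 J1 → L=5 J1=4 J2=0
R@4,1 dof=1 J1 → L=5 J1=5 J2=0
add link → L=6 J1=5 J2=0
C@0,1 dof=2 J2 → L=6 J1=5 J2=1
add link → L=7 J1=5 J2=1
C@5,6 dof=2 J2 → L=7 J1=5 J2=2
P@6,0 dof=1 J1 → L=7 J1=6 J2=2
C@5,4 dof=2 J2 → L=7 J1=6 J2=3
M=3(L−1)−2J1−J2=3·6−2·6−3=3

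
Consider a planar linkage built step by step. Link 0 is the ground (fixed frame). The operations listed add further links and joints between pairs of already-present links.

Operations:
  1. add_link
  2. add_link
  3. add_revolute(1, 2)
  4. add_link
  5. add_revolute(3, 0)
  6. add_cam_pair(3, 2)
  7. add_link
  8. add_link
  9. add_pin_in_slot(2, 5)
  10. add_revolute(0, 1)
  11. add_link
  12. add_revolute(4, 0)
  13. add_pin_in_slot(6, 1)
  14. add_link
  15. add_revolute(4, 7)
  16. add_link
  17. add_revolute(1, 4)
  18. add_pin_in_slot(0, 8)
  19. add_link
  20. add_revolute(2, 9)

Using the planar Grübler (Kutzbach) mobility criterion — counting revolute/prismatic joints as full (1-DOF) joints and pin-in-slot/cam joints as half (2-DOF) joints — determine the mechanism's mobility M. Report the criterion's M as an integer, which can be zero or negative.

(L,J1,J2)=(1,0,0); link0 fixed
link1: (2,0,0)
link2: (3,0,0)
R 1-2 [J1]: (3,1,0)
link3: (4,1,0)
R 3-0 [J1]: (4,2,0)
C 3-2 [J2]: (4,2,1)
link4: (5,2,1)
link5: (6,2,1)
PS 2-5 [J2]: (6,2,2)
R 0-1 [J1]: (6,3,2)
link6: (7,3,2)
R 4-0 [J1]: (7,4,2)
PS 6-1 [J2]: (7,4,3)
link7: (8,4,3)
R 4-7 [J1]: (8,5,3)
link8: (9,5,3)
R 1-4 [J1]: (9,6,3)
PS 0-8 [J2]: (9,6,4)
link9: (10,6,4)
R 2-9 [J1]: (10,7,4)
Grübler: 3·9 − 2·7 − 4 = 9

M = 9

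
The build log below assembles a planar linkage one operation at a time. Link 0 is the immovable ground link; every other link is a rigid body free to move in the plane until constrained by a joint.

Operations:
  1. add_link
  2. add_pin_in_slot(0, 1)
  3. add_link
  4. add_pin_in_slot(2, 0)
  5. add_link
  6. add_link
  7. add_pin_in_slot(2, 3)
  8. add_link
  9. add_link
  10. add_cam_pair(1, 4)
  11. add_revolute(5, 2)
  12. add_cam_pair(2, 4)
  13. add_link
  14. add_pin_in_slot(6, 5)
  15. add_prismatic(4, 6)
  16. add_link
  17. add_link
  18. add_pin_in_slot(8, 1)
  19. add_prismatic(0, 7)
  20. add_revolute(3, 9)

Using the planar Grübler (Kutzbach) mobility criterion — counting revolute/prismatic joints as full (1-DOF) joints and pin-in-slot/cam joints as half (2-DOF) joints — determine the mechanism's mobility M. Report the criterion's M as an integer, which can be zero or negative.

link 0 = ground. State L|J1|J2 = 1|0|0
+link1  2|0|0
PS(0,1) f=2→J2  2|0|1
+link2  3|0|1
PS(2,0) f=2→J2  3|0|2
+link3  4|0|2
+link4  5|0|2
PS(2,3) f=2→J2  5|0|3
+link5  6|0|3
+link6  7|0|3
C(1,4) f=2→J2  7|0|4
R(5,2) f=1→J1  7|1|4
C(2,4) f=2→J2  7|1|5
+link7  8|1|5
PS(6,5) f=2→J2  8|1|6
P(4,6) f=1→J1  8|2|6
+link8  9|2|6
+link9  10|2|6
PS(8,1) f=2→J2  10|2|7
P(0,7) f=1→J1  10|3|7
R(3,9) f=1→J1  10|4|7
M = 3(10−1)−2·4−7 = 27−8−7 = 12

M = 12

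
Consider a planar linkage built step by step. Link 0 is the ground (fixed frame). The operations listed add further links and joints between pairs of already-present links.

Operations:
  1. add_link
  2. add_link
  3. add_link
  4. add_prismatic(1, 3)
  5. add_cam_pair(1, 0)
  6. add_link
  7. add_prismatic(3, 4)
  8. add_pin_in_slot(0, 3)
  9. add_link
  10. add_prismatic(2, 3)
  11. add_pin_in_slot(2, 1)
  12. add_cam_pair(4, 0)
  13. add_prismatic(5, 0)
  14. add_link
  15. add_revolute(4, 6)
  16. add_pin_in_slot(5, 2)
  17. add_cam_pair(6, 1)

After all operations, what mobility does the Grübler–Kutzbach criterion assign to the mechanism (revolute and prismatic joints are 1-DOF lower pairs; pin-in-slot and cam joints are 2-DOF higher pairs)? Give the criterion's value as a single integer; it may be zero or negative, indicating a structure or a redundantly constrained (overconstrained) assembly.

M = 2

L=1 J1=0 J2=0
add link → L=2 J1=0 J2=0
add link → L=3 J1=0 J2=0
add link → L=4 J1=0 J2=0
P@1,3 dof=1 J1 → L=4 J1=1 J2=0
C@1,0 dof=2 J2 → L=4 J1=1 J2=1
add link → L=5 J1=1 J2=1
P@3,4 dof=1 J1 → L=5 J1=2 J2=1
PS@0,3 dof=2 J2 → L=5 J1=2 J2=2
add link → L=6 J1=2 J2=2
P@2,3 dof=1 J1 → L=6 J1=3 J2=2
PS@2,1 dof=2 J2 → L=6 J1=3 J2=3
C@4,0 dof=2 J2 → L=6 J1=3 J2=4
P@5,0 dof=1 J1 → L=6 J1=4 J2=4
add link → L=7 J1=4 J2=4
R@4,6 dof=1 J1 → L=7 J1=5 J2=4
PS@5,2 dof=2 J2 → L=7 J1=5 J2=5
C@6,1 dof=2 J2 → L=7 J1=5 J2=6
M=3(L−1)−2J1−J2=3·6−2·5−6=2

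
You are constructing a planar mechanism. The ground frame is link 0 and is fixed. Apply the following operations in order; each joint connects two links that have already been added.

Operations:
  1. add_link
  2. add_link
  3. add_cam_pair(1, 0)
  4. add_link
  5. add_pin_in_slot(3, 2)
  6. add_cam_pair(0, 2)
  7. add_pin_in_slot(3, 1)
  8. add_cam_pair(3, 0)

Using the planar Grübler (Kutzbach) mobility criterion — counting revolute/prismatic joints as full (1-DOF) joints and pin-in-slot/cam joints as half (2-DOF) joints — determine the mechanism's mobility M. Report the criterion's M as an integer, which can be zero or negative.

M = 4

L=1 J1=0 J2=0
add link → L=2 J1=0 J2=0
add link → L=3 J1=0 J2=0
C@1,0 dof=2 J2 → L=3 J1=0 J2=1
add link → L=4 J1=0 J2=1
PS@3,2 dof=2 J2 → L=4 J1=0 J2=2
C@0,2 dof=2 J2 → L=4 J1=0 J2=3
PS@3,1 dof=2 J2 → L=4 J1=0 J2=4
C@3,0 dof=2 J2 → L=4 J1=0 J2=5
M=3(L−1)−2J1−J2=3·3−2·0−5=4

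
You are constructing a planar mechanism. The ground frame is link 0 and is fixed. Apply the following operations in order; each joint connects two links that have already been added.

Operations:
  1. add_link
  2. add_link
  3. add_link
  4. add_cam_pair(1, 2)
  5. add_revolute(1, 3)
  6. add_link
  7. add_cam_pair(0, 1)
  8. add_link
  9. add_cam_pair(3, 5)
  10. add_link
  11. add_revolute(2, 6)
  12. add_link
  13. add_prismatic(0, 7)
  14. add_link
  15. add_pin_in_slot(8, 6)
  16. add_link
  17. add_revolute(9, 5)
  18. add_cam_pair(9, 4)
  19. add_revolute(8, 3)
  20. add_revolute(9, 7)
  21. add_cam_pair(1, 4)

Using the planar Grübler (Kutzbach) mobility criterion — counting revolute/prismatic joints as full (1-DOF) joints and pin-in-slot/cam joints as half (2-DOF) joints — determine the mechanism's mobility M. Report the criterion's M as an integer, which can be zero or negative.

M = 9

L=1 J1=0 J2=0
add link → L=2 J1=0 J2=0
add link → L=3 J1=0 J2=0
add link → L=4 J1=0 J2=0
C@1,2 dof=2 J2 → L=4 J1=0 J2=1
R@1,3 dof=1 J1 → L=4 J1=1 J2=1
add link → L=5 J1=1 J2=1
C@0,1 dof=2 J2 → L=5 J1=1 J2=2
add link → L=6 J1=1 J2=2
C@3,5 dof=2 J2 → L=6 J1=1 J2=3
add link → L=7 J1=1 J2=3
R@2,6 dof=1 J1 → L=7 J1=2 J2=3
add link → L=8 J1=2 J2=3
P@0,7 dof=1 J1 → L=8 J1=3 J2=3
add link → L=9 J1=3 J2=3
PS@8,6 dof=2 J2 → L=9 J1=3 J2=4
add link → L=10 J1=3 J2=4
R@9,5 dof=1 J1 → L=10 J1=4 J2=4
C@9,4 dof=2 J2 → L=10 J1=4 J2=5
R@8,3 dof=1 J1 → L=10 J1=5 J2=5
R@9,7 dof=1 J1 → L=10 J1=6 J2=5
C@1,4 dof=2 J2 → L=10 J1=6 J2=6
M=3(L−1)−2J1−J2=3·9−2·6−6=9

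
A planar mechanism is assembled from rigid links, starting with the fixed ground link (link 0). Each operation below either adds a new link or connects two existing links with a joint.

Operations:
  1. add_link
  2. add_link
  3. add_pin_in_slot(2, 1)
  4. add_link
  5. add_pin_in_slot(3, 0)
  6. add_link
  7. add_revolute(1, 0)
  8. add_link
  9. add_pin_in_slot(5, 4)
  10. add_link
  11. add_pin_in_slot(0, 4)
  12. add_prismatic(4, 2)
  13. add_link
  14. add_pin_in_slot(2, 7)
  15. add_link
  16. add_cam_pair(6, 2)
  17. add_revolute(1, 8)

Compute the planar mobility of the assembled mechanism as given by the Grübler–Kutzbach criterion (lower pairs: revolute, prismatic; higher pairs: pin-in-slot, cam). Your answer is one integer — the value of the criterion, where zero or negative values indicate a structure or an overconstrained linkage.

M = 12

ground; <1,0,0>
#1 <2,0,0>
#2 <3,0,0>
PS:2↔1 J2 <3,0,1>
#3 <4,0,1>
PS:3↔0 J2 <4,0,2>
#4 <5,0,2>
R:1↔0 J1 <5,1,2>
#5 <6,1,2>
PS:5↔4 J2 <6,1,3>
#6 <7,1,3>
PS:0↔4 J2 <7,1,4>
P:4↔2 J1 <7,2,4>
#7 <8,2,4>
PS:2↔7 J2 <8,2,5>
#8 <9,2,5>
C:6↔2 J2 <9,2,6>
R:1↔8 J1 <9,3,6>
3×8 − 2×3 − 1×6 = 12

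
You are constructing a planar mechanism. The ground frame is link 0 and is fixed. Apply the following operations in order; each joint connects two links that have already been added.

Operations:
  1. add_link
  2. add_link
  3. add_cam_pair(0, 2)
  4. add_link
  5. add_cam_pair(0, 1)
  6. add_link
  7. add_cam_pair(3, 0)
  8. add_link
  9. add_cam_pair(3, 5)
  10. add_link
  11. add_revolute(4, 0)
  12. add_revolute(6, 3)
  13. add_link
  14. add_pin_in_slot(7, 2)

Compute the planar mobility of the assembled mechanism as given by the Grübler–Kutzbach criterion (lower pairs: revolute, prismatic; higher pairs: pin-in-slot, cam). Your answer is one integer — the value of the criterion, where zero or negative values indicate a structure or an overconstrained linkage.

(L,J1,J2)=(1,0,0); link0 fixed
link1: (2,0,0)
link2: (3,0,0)
C 0-2 [J2]: (3,0,1)
link3: (4,0,1)
C 0-1 [J2]: (4,0,2)
link4: (5,0,2)
C 3-0 [J2]: (5,0,3)
link5: (6,0,3)
C 3-5 [J2]: (6,0,4)
link6: (7,0,4)
R 4-0 [J1]: (7,1,4)
R 6-3 [J1]: (7,2,4)
link7: (8,2,4)
PS 7-2 [J2]: (8,2,5)
Grübler: 3·7 − 2·2 − 5 = 12

M = 12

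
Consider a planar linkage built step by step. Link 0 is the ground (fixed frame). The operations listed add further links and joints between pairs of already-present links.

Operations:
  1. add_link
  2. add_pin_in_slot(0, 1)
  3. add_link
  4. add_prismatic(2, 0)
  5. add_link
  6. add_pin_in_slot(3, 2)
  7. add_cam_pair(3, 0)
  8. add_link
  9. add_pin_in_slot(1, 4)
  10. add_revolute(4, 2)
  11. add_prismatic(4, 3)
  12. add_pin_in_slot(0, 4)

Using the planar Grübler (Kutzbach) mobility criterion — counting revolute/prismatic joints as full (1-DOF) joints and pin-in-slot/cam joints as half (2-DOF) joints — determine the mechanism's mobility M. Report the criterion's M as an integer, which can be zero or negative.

link 0 = ground. State L|J1|J2 = 1|0|0
+link1  2|0|0
PS(0,1) f=2→J2  2|0|1
+link2  3|0|1
P(2,0) f=1→J1  3|1|1
+link3  4|1|1
PS(3,2) f=2→J2  4|1|2
C(3,0) f=2→J2  4|1|3
+link4  5|1|3
PS(1,4) f=2→J2  5|1|4
R(4,2) f=1→J1  5|2|4
P(4,3) f=1→J1  5|3|4
PS(0,4) f=2→J2  5|3|5
M = 3(5−1)−2·3−5 = 12−6−5 = 1

M = 1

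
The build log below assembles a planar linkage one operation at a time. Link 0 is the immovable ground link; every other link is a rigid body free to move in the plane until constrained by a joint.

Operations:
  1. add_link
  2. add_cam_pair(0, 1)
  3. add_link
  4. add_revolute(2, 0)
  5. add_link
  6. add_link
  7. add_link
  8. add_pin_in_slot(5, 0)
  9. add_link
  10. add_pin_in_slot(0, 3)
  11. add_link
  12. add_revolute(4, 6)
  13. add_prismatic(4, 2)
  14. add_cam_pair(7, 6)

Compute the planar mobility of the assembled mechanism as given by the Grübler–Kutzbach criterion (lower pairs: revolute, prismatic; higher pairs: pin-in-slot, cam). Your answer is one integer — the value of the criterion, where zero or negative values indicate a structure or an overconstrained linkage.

M = 11

(L,J1,J2)=(1,0,0); link0 fixed
link1: (2,0,0)
C 0-1 [J2]: (2,0,1)
link2: (3,0,1)
R 2-0 [J1]: (3,1,1)
link3: (4,1,1)
link4: (5,1,1)
link5: (6,1,1)
PS 5-0 [J2]: (6,1,2)
link6: (7,1,2)
PS 0-3 [J2]: (7,1,3)
link7: (8,1,3)
R 4-6 [J1]: (8,2,3)
P 4-2 [J1]: (8,3,3)
C 7-6 [J2]: (8,3,4)
Grübler: 3·7 − 2·3 − 4 = 11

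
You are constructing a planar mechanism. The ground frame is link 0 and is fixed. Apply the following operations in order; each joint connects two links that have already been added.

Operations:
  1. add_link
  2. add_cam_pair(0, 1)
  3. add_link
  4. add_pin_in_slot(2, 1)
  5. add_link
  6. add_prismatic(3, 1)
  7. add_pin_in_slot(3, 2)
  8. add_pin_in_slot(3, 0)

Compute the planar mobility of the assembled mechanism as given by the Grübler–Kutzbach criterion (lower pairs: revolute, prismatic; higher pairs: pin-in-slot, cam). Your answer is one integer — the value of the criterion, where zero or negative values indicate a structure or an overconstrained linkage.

L=1 J1=0 J2=0
add link → L=2 J1=0 J2=0
C@0,1 dof=2 J2 → L=2 J1=0 J2=1
add link → L=3 J1=0 J2=1
PS@2,1 dof=2 J2 → L=3 J1=0 J2=2
add link → L=4 J1=0 J2=2
P@3,1 dof=1 J1 → L=4 J1=1 J2=2
PS@3,2 dof=2 J2 → L=4 J1=1 J2=3
PS@3,0 dof=2 J2 → L=4 J1=1 J2=4
M=3(L−1)−2J1−J2=3·3−2·1−4=3

M = 3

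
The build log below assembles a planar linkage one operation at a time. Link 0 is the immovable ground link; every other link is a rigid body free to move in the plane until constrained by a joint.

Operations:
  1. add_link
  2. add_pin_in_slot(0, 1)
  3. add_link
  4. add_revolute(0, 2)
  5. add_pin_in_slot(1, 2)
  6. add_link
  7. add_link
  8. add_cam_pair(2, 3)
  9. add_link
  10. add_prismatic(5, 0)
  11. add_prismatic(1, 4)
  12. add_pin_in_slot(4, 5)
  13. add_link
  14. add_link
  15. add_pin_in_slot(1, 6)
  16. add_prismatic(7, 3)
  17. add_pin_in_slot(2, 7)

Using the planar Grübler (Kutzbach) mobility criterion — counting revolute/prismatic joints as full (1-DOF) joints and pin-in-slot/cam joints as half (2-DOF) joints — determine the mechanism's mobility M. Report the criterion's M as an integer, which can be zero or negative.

M = 7

(L,J1,J2)=(1,0,0); link0 fixed
link1: (2,0,0)
PS 0-1 [J2]: (2,0,1)
link2: (3,0,1)
R 0-2 [J1]: (3,1,1)
PS 1-2 [J2]: (3,1,2)
link3: (4,1,2)
link4: (5,1,2)
C 2-3 [J2]: (5,1,3)
link5: (6,1,3)
P 5-0 [J1]: (6,2,3)
P 1-4 [J1]: (6,3,3)
PS 4-5 [J2]: (6,3,4)
link6: (7,3,4)
link7: (8,3,4)
PS 1-6 [J2]: (8,3,5)
P 7-3 [J1]: (8,4,5)
PS 2-7 [J2]: (8,4,6)
Grübler: 3·7 − 2·4 − 6 = 7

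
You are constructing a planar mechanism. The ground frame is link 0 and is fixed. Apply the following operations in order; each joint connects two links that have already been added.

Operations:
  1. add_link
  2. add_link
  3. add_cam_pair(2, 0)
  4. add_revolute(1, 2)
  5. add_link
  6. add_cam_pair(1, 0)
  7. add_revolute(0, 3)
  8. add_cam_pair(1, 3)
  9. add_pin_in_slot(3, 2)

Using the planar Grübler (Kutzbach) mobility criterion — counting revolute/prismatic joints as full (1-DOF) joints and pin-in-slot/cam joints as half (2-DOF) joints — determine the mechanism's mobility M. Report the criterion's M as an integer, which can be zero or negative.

M = 1

L=1 J1=0 J2=0
add link → L=2 J1=0 J2=0
add link → L=3 J1=0 J2=0
C@2,0 dof=2 J2 → L=3 J1=0 J2=1
R@1,2 dof=1 J1 → L=3 J1=1 J2=1
add link → L=4 J1=1 J2=1
C@1,0 dof=2 J2 → L=4 J1=1 J2=2
R@0,3 dof=1 J1 → L=4 J1=2 J2=2
C@1,3 dof=2 J2 → L=4 J1=2 J2=3
PS@3,2 dof=2 J2 → L=4 J1=2 J2=4
M=3(L−1)−2J1−J2=3·3−2·2−4=1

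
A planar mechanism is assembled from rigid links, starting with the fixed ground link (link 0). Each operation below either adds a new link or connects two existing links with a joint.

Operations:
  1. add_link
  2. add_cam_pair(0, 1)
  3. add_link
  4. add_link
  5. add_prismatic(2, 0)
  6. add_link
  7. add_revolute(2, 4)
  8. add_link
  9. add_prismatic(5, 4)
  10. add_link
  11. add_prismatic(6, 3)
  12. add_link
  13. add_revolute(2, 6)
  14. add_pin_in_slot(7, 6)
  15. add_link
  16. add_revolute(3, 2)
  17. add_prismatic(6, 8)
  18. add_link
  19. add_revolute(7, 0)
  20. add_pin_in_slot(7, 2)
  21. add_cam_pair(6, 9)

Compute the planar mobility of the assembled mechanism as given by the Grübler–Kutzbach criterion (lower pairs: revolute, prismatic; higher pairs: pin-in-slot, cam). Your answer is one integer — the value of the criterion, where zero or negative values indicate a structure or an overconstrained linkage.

[1;0;0] (link 0 is ground)
L+ [2;0;0]
C(0,1)∈J2 [2;0;1]
L+ [3;0;1]
L+ [4;0;1]
P(2,0)∈J1 [4;1;1]
L+ [5;1;1]
R(2,4)∈J1 [5;2;1]
L+ [6;2;1]
P(5,4)∈J1 [6;3;1]
L+ [7;3;1]
P(6,3)∈J1 [7;4;1]
L+ [8;4;1]
R(2,6)∈J1 [8;5;1]
PS(7,6)∈J2 [8;5;2]
L+ [9;5;2]
R(3,2)∈J1 [9;6;2]
P(6,8)∈J1 [9;7;2]
L+ [10;7;2]
R(7,0)∈J1 [10;8;2]
PS(7,2)∈J2 [10;8;3]
C(6,9)∈J2 [10;8;4]
mobility = 27 − 16 − 4 = 7

M = 7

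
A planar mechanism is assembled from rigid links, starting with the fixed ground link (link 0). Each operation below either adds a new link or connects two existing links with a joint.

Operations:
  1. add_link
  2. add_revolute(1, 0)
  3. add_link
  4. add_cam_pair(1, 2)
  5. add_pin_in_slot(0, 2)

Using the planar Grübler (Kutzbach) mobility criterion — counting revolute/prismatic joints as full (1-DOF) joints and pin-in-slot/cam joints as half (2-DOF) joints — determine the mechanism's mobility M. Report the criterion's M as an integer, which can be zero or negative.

(L,J1,J2)=(1,0,0); link0 fixed
link1: (2,0,0)
R 1-0 [J1]: (2,1,0)
link2: (3,1,0)
C 1-2 [J2]: (3,1,1)
PS 0-2 [J2]: (3,1,2)
Grübler: 3·2 − 2·1 − 2 = 2

M = 2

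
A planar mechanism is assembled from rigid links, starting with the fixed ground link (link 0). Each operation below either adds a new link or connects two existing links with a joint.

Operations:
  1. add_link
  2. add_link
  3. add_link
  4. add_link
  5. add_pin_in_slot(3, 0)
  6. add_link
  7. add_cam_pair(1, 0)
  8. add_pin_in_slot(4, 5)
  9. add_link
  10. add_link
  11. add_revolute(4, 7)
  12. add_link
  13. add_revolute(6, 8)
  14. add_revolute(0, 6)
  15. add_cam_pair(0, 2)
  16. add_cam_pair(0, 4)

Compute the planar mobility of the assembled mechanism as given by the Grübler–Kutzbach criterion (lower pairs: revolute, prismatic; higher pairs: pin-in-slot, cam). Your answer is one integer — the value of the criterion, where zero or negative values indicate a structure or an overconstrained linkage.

M = 13

ground; <1,0,0>
#1 <2,0,0>
#2 <3,0,0>
#3 <4,0,0>
#4 <5,0,0>
PS:3↔0 J2 <5,0,1>
#5 <6,0,1>
C:1↔0 J2 <6,0,2>
PS:4↔5 J2 <6,0,3>
#6 <7,0,3>
#7 <8,0,3>
R:4↔7 J1 <8,1,3>
#8 <9,1,3>
R:6↔8 J1 <9,2,3>
R:0↔6 J1 <9,3,3>
C:0↔2 J2 <9,3,4>
C:0↔4 J2 <9,3,5>
3×8 − 2×3 − 1×5 = 13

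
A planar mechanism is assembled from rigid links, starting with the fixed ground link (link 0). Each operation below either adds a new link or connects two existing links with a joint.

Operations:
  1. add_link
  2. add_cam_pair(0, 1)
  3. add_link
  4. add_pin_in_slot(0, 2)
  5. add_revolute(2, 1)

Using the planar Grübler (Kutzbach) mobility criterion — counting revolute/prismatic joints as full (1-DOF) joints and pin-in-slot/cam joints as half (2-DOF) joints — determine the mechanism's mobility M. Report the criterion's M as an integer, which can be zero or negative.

M = 2

ground; <1,0,0>
#1 <2,0,0>
C:0↔1 J2 <2,0,1>
#2 <3,0,1>
PS:0↔2 J2 <3,0,2>
R:2↔1 J1 <3,1,2>
3×2 − 2×1 − 1×2 = 2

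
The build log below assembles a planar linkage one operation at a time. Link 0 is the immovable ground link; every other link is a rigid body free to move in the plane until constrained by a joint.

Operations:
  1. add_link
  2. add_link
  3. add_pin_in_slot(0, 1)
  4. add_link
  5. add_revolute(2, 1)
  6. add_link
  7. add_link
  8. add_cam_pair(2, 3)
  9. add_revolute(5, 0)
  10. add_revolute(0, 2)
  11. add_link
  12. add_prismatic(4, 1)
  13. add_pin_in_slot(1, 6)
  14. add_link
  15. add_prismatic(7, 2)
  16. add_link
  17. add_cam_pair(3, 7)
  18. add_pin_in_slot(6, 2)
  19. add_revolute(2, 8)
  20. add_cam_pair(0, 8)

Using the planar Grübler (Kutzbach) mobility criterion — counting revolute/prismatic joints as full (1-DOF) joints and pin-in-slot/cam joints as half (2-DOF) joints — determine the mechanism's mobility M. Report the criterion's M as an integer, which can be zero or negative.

M = 6

[1;0;0] (link 0 is ground)
L+ [2;0;0]
L+ [3;0;0]
PS(0,1)∈J2 [3;0;1]
L+ [4;0;1]
R(2,1)∈J1 [4;1;1]
L+ [5;1;1]
L+ [6;1;1]
C(2,3)∈J2 [6;1;2]
R(5,0)∈J1 [6;2;2]
R(0,2)∈J1 [6;3;2]
L+ [7;3;2]
P(4,1)∈J1 [7;4;2]
PS(1,6)∈J2 [7;4;3]
L+ [8;4;3]
P(7,2)∈J1 [8;5;3]
L+ [9;5;3]
C(3,7)∈J2 [9;5;4]
PS(6,2)∈J2 [9;5;5]
R(2,8)∈J1 [9;6;5]
C(0,8)∈J2 [9;6;6]
mobility = 24 − 12 − 6 = 6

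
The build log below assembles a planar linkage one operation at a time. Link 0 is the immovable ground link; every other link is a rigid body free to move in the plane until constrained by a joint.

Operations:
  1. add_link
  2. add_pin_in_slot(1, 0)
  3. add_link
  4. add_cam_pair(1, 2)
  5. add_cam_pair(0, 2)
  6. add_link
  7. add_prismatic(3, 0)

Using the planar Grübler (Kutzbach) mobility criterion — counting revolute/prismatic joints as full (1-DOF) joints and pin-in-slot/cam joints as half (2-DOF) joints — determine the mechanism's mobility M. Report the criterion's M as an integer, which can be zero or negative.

L=1 J1=0 J2=0
add link → L=2 J1=0 J2=0
PS@1,0 dof=2 J2 → L=2 J1=0 J2=1
add link → L=3 J1=0 J2=1
C@1,2 dof=2 J2 → L=3 J1=0 J2=2
C@0,2 dof=2 J2 → L=3 J1=0 J2=3
add link → L=4 J1=0 J2=3
P@3,0 dof=1 J1 → L=4 J1=1 J2=3
M=3(L−1)−2J1−J2=3·3−2·1−3=4

M = 4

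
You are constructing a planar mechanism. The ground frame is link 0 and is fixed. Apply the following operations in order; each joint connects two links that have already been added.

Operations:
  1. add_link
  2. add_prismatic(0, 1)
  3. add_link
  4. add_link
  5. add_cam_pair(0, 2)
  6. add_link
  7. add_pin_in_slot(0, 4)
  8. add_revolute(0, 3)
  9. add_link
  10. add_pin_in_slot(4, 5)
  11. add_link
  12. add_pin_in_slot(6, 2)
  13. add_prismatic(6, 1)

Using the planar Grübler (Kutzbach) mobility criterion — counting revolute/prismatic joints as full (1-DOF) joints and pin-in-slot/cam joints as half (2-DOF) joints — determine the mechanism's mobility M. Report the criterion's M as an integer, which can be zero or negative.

link 0 = ground. State L|J1|J2 = 1|0|0
+link1  2|0|0
P(0,1) f=1→J1  2|1|0
+link2  3|1|0
+link3  4|1|0
C(0,2) f=2→J2  4|1|1
+link4  5|1|1
PS(0,4) f=2→J2  5|1|2
R(0,3) f=1→J1  5|2|2
+link5  6|2|2
PS(4,5) f=2→J2  6|2|3
+link6  7|2|3
PS(6,2) f=2→J2  7|2|4
P(6,1) f=1→J1  7|3|4
M = 3(7−1)−2·3−4 = 18−6−4 = 8

M = 8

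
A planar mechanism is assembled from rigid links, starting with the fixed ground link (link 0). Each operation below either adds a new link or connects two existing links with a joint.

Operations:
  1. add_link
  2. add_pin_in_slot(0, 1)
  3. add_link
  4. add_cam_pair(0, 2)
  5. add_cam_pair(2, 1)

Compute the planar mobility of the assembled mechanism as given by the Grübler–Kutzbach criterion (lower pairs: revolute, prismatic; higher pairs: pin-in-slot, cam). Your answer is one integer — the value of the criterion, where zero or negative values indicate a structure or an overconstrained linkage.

M = 3

L=1 J1=0 J2=0
add link → L=2 J1=0 J2=0
PS@0,1 dof=2 J2 → L=2 J1=0 J2=1
add link → L=3 J1=0 J2=1
C@0,2 dof=2 J2 → L=3 J1=0 J2=2
C@2,1 dof=2 J2 → L=3 J1=0 J2=3
M=3(L−1)−2J1−J2=3·2−2·0−3=3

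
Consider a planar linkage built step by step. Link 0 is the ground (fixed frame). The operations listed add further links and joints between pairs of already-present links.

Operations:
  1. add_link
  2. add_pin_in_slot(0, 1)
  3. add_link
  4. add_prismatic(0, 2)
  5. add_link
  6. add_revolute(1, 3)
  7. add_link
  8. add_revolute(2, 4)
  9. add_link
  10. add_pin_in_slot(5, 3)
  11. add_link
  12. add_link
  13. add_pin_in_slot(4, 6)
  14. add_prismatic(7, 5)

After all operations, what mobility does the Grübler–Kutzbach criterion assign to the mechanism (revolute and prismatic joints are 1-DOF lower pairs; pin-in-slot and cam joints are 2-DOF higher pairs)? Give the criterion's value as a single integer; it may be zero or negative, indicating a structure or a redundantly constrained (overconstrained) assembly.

M = 10

L=1 J1=0 J2=0
add link → L=2 J1=0 J2=0
PS@0,1 dof=2 J2 → L=2 J1=0 J2=1
add link → L=3 J1=0 J2=1
P@0,2 dof=1 J1 → L=3 J1=1 J2=1
add link → L=4 J1=1 J2=1
R@1,3 dof=1 J1 → L=4 J1=2 J2=1
add link → L=5 J1=2 J2=1
R@2,4 dof=1 J1 → L=5 J1=3 J2=1
add link → L=6 J1=3 J2=1
PS@5,3 dof=2 J2 → L=6 J1=3 J2=2
add link → L=7 J1=3 J2=2
add link → L=8 J1=3 J2=2
PS@4,6 dof=2 J2 → L=8 J1=3 J2=3
P@7,5 dof=1 J1 → L=8 J1=4 J2=3
M=3(L−1)−2J1−J2=3·7−2·4−3=10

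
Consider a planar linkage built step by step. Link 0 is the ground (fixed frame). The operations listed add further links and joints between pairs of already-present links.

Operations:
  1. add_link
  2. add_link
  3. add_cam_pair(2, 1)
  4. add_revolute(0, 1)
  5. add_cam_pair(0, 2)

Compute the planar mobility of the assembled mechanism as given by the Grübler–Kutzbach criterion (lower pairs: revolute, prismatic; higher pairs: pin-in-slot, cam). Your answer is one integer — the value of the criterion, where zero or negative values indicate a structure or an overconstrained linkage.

ground; <1,0,0>
#1 <2,0,0>
#2 <3,0,0>
C:2↔1 J2 <3,0,1>
R:0↔1 J1 <3,1,1>
C:0↔2 J2 <3,1,2>
3×2 − 2×1 − 1×2 = 2

M = 2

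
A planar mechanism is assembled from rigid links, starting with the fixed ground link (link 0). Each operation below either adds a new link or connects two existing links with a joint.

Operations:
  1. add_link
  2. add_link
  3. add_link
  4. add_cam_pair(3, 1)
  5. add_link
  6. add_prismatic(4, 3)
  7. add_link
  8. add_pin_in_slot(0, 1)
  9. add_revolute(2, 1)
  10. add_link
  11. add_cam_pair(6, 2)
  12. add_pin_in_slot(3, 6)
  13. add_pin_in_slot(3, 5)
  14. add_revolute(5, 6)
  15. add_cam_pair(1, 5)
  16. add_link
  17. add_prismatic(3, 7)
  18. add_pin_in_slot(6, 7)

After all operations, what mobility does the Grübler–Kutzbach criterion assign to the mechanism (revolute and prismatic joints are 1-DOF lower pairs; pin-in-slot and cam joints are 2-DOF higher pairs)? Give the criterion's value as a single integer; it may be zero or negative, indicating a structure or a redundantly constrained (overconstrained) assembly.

ground; <1,0,0>
#1 <2,0,0>
#2 <3,0,0>
#3 <4,0,0>
C:3↔1 J2 <4,0,1>
#4 <5,0,1>
P:4↔3 J1 <5,1,1>
#5 <6,1,1>
PS:0↔1 J2 <6,1,2>
R:2↔1 J1 <6,2,2>
#6 <7,2,2>
C:6↔2 J2 <7,2,3>
PS:3↔6 J2 <7,2,4>
PS:3↔5 J2 <7,2,5>
R:5↔6 J1 <7,3,5>
C:1↔5 J2 <7,3,6>
#7 <8,3,6>
P:3↔7 J1 <8,4,6>
PS:6↔7 J2 <8,4,7>
3×7 − 2×4 − 1×7 = 6

M = 6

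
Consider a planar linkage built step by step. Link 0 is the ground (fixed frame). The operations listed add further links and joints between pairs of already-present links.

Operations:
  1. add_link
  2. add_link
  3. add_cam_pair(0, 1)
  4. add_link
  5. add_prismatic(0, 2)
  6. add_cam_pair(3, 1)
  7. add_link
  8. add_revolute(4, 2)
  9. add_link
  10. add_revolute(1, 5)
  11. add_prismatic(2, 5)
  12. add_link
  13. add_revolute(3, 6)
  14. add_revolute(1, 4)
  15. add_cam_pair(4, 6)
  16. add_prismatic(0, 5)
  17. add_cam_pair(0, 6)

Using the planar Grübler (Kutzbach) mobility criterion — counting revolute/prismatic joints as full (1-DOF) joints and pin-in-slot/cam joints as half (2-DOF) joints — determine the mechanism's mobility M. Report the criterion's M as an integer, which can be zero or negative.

link 0 = ground. State L|J1|J2 = 1|0|0
+link1  2|0|0
+link2  3|0|0
C(0,1) f=2→J2  3|0|1
+link3  4|0|1
P(0,2) f=1→J1  4|1|1
C(3,1) f=2→J2  4|1|2
+link4  5|1|2
R(4,2) f=1→J1  5|2|2
+link5  6|2|2
R(1,5) f=1→J1  6|3|2
P(2,5) f=1→J1  6|4|2
+link6  7|4|2
R(3,6) f=1→J1  7|5|2
R(1,4) f=1→J1  7|6|2
C(4,6) f=2→J2  7|6|3
P(0,5) f=1→J1  7|7|3
C(0,6) f=2→J2  7|7|4
M = 3(7−1)−2·7−4 = 18−14−4 = 0

M = 0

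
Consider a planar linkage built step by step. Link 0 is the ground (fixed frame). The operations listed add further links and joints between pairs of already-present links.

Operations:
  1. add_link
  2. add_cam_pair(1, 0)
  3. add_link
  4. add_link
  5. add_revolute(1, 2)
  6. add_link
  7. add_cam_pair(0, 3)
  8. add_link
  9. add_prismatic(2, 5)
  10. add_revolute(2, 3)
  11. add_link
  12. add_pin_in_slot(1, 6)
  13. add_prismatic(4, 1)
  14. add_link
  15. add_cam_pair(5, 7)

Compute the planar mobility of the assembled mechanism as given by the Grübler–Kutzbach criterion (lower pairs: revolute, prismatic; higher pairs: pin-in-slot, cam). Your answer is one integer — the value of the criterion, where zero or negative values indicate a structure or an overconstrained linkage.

M = 9

(L,J1,J2)=(1,0,0); link0 fixed
link1: (2,0,0)
C 1-0 [J2]: (2,0,1)
link2: (3,0,1)
link3: (4,0,1)
R 1-2 [J1]: (4,1,1)
link4: (5,1,1)
C 0-3 [J2]: (5,1,2)
link5: (6,1,2)
P 2-5 [J1]: (6,2,2)
R 2-3 [J1]: (6,3,2)
link6: (7,3,2)
PS 1-6 [J2]: (7,3,3)
P 4-1 [J1]: (7,4,3)
link7: (8,4,3)
C 5-7 [J2]: (8,4,4)
Grübler: 3·7 − 2·4 − 4 = 9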